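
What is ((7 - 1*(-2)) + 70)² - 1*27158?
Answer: -20917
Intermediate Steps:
((7 - 1*(-2)) + 70)² - 1*27158 = ((7 + 2) + 70)² - 27158 = (9 + 70)² - 27158 = 79² - 27158 = 6241 - 27158 = -20917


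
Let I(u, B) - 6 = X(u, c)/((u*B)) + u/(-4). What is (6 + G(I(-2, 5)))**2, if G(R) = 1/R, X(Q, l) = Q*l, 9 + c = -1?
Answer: 3136/81 ≈ 38.716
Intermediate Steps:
c = -10 (c = -9 - 1 = -10)
I(u, B) = 6 - 10/B - u/4 (I(u, B) = 6 + ((u*(-10))/((u*B)) + u/(-4)) = 6 + ((-10*u)/((B*u)) + u*(-1/4)) = 6 + ((-10*u)*(1/(B*u)) - u/4) = 6 + (-10/B - u/4) = 6 - 10/B - u/4)
(6 + G(I(-2, 5)))**2 = (6 + 1/(6 - 10/5 - 1/4*(-2)))**2 = (6 + 1/(6 - 10*1/5 + 1/2))**2 = (6 + 1/(6 - 2 + 1/2))**2 = (6 + 1/(9/2))**2 = (6 + 2/9)**2 = (56/9)**2 = 3136/81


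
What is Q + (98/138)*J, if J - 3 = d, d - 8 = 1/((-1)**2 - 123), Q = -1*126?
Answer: -331653/2806 ≈ -118.19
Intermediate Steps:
Q = -126
d = 975/122 (d = 8 + 1/((-1)**2 - 123) = 8 + 1/(1 - 123) = 8 + 1/(-122) = 8 - 1/122 = 975/122 ≈ 7.9918)
J = 1341/122 (J = 3 + 975/122 = 1341/122 ≈ 10.992)
Q + (98/138)*J = -126 + (98/138)*(1341/122) = -126 + (98*(1/138))*(1341/122) = -126 + (49/69)*(1341/122) = -126 + 21903/2806 = -331653/2806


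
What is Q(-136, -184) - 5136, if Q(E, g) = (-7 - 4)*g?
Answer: -3112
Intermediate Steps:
Q(E, g) = -11*g
Q(-136, -184) - 5136 = -11*(-184) - 5136 = 2024 - 5136 = -3112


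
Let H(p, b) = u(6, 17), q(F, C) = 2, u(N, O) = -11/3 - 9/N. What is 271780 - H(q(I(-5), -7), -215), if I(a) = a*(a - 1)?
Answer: 1630711/6 ≈ 2.7179e+5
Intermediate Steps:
I(a) = a*(-1 + a)
u(N, O) = -11/3 - 9/N (u(N, O) = -11*⅓ - 9/N = -11/3 - 9/N)
H(p, b) = -31/6 (H(p, b) = -11/3 - 9/6 = -11/3 - 9*⅙ = -11/3 - 3/2 = -31/6)
271780 - H(q(I(-5), -7), -215) = 271780 - 1*(-31/6) = 271780 + 31/6 = 1630711/6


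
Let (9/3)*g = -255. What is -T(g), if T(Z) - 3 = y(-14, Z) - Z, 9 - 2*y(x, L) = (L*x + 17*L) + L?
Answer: -525/2 ≈ -262.50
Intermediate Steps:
g = -85 (g = (1/3)*(-255) = -85)
y(x, L) = 9/2 - 9*L - L*x/2 (y(x, L) = 9/2 - ((L*x + 17*L) + L)/2 = 9/2 - ((17*L + L*x) + L)/2 = 9/2 - (18*L + L*x)/2 = 9/2 + (-9*L - L*x/2) = 9/2 - 9*L - L*x/2)
T(Z) = 15/2 - 3*Z (T(Z) = 3 + ((9/2 - 9*Z - 1/2*Z*(-14)) - Z) = 3 + ((9/2 - 9*Z + 7*Z) - Z) = 3 + ((9/2 - 2*Z) - Z) = 3 + (9/2 - 3*Z) = 15/2 - 3*Z)
-T(g) = -(15/2 - 3*(-85)) = -(15/2 + 255) = -1*525/2 = -525/2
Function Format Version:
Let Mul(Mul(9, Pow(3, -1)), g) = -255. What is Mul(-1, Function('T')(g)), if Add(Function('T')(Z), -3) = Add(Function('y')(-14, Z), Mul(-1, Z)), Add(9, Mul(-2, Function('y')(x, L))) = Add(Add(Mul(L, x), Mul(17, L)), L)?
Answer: Rational(-525, 2) ≈ -262.50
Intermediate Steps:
g = -85 (g = Mul(Rational(1, 3), -255) = -85)
Function('y')(x, L) = Add(Rational(9, 2), Mul(-9, L), Mul(Rational(-1, 2), L, x)) (Function('y')(x, L) = Add(Rational(9, 2), Mul(Rational(-1, 2), Add(Add(Mul(L, x), Mul(17, L)), L))) = Add(Rational(9, 2), Mul(Rational(-1, 2), Add(Add(Mul(17, L), Mul(L, x)), L))) = Add(Rational(9, 2), Mul(Rational(-1, 2), Add(Mul(18, L), Mul(L, x)))) = Add(Rational(9, 2), Add(Mul(-9, L), Mul(Rational(-1, 2), L, x))) = Add(Rational(9, 2), Mul(-9, L), Mul(Rational(-1, 2), L, x)))
Function('T')(Z) = Add(Rational(15, 2), Mul(-3, Z)) (Function('T')(Z) = Add(3, Add(Add(Rational(9, 2), Mul(-9, Z), Mul(Rational(-1, 2), Z, -14)), Mul(-1, Z))) = Add(3, Add(Add(Rational(9, 2), Mul(-9, Z), Mul(7, Z)), Mul(-1, Z))) = Add(3, Add(Add(Rational(9, 2), Mul(-2, Z)), Mul(-1, Z))) = Add(3, Add(Rational(9, 2), Mul(-3, Z))) = Add(Rational(15, 2), Mul(-3, Z)))
Mul(-1, Function('T')(g)) = Mul(-1, Add(Rational(15, 2), Mul(-3, -85))) = Mul(-1, Add(Rational(15, 2), 255)) = Mul(-1, Rational(525, 2)) = Rational(-525, 2)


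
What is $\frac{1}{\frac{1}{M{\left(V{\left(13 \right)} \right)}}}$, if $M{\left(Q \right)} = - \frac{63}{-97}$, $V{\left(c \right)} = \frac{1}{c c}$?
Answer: $\frac{63}{97} \approx 0.64948$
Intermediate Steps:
$V{\left(c \right)} = \frac{1}{c^{2}}$
$M{\left(Q \right)} = \frac{63}{97}$ ($M{\left(Q \right)} = \left(-63\right) \left(- \frac{1}{97}\right) = \frac{63}{97}$)
$\frac{1}{\frac{1}{M{\left(V{\left(13 \right)} \right)}}} = \frac{1}{\frac{1}{\frac{63}{97}}} = \frac{1}{\frac{97}{63}} = \frac{63}{97}$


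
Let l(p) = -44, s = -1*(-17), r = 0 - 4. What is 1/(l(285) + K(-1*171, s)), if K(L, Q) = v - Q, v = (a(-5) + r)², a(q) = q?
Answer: 1/20 ≈ 0.050000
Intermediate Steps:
r = -4
s = 17
v = 81 (v = (-5 - 4)² = (-9)² = 81)
K(L, Q) = 81 - Q
1/(l(285) + K(-1*171, s)) = 1/(-44 + (81 - 1*17)) = 1/(-44 + (81 - 17)) = 1/(-44 + 64) = 1/20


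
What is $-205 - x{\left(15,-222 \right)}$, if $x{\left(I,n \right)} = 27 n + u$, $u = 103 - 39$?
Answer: $5725$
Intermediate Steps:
$u = 64$
$x{\left(I,n \right)} = 64 + 27 n$ ($x{\left(I,n \right)} = 27 n + 64 = 64 + 27 n$)
$-205 - x{\left(15,-222 \right)} = -205 - \left(64 + 27 \left(-222\right)\right) = -205 - \left(64 - 5994\right) = -205 - -5930 = -205 + 5930 = 5725$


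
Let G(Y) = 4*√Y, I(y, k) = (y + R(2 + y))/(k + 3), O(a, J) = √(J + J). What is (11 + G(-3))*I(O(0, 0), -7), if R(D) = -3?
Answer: 33/4 + 3*I*√3 ≈ 8.25 + 5.1962*I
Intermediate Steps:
O(a, J) = √2*√J (O(a, J) = √(2*J) = √2*√J)
I(y, k) = (-3 + y)/(3 + k) (I(y, k) = (y - 3)/(k + 3) = (-3 + y)/(3 + k))
(11 + G(-3))*I(O(0, 0), -7) = (11 + 4*√(-3))*((-3 + √2*√0)/(3 - 7)) = (11 + 4*(I*√3))*((-3 + √2*0)/(-4)) = (11 + 4*I*√3)*(-(-3 + 0)/4) = (11 + 4*I*√3)*(-¼*(-3)) = (11 + 4*I*√3)*(¾) = 33/4 + 3*I*√3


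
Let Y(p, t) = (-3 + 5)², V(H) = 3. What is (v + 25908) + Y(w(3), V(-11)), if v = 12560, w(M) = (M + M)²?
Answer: 38472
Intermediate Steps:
w(M) = 4*M² (w(M) = (2*M)² = 4*M²)
Y(p, t) = 4 (Y(p, t) = 2² = 4)
(v + 25908) + Y(w(3), V(-11)) = (12560 + 25908) + 4 = 38468 + 4 = 38472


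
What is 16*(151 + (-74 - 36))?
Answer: 656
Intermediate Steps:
16*(151 + (-74 - 36)) = 16*(151 - 110) = 16*41 = 656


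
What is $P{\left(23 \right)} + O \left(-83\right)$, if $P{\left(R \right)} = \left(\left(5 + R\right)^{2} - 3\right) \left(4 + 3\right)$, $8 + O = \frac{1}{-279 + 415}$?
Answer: $\frac{833733}{136} \approx 6130.4$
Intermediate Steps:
$O = - \frac{1087}{136}$ ($O = -8 + \frac{1}{-279 + 415} = -8 + \frac{1}{136} = - \frac{1087}{136} \approx -7.9926$)
$P{\left(R \right)} = -21 + 7 \left(5 + R\right)^{2}$ ($P{\left(R \right)} = \left(-3 + \left(5 + R\right)^{2}\right) 7 = -21 + 7 \left(5 + R\right)^{2}$)
$P{\left(23 \right)} + O \left(-83\right) = \left(-21 + 7 \left(5 + 23\right)^{2}\right) - - \frac{90221}{136} = \left(-21 + 7 \cdot 28^{2}\right) + \frac{90221}{136} = \left(-21 + 7 \cdot 784\right) + \frac{90221}{136} = \left(-21 + 5488\right) + \frac{90221}{136} = 5467 + \frac{90221}{136} = \frac{833733}{136}$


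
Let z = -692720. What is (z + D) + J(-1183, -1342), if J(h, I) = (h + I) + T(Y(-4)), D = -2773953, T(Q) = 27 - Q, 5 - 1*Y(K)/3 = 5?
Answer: -3469171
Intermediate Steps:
Y(K) = 0 (Y(K) = 15 - 3*5 = 15 - 15 = 0)
J(h, I) = 27 + I + h (J(h, I) = (h + I) + (27 - 1*0) = (I + h) + (27 + 0) = (I + h) + 27 = 27 + I + h)
(z + D) + J(-1183, -1342) = (-692720 - 2773953) + (27 - 1342 - 1183) = -3466673 - 2498 = -3469171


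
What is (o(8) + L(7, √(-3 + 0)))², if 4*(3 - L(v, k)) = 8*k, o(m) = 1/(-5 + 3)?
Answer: (5 - 4*I*√3)²/4 ≈ -5.75 - 17.32*I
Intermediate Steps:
o(m) = -½ (o(m) = 1/(-2) = -½)
L(v, k) = 3 - 2*k
(o(8) + L(7, √(-3 + 0)))² = (-½ + (3 - 2*√(-3 + 0)))² = (-½ + (3 - 2*I*√3))² = (5/2 - 2*I*√3)²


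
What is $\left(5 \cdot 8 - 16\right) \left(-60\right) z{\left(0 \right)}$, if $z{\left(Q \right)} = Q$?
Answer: $0$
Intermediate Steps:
$\left(5 \cdot 8 - 16\right) \left(-60\right) z{\left(0 \right)} = \left(5 \cdot 8 - 16\right) \left(-60\right) 0 = \left(40 - 16\right) \left(-60\right) 0 = 24 \left(-60\right) 0 = \left(-1440\right) 0 = 0$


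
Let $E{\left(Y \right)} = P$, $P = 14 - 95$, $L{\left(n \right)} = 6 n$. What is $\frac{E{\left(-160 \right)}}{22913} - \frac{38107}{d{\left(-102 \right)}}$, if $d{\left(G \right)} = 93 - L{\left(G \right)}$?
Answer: $- \frac{873202796}{16153665} \approx -54.056$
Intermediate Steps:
$P = -81$ ($P = 14 - 95 = -81$)
$d{\left(G \right)} = 93 - 6 G$
$E{\left(Y \right)} = -81$
$\frac{E{\left(-160 \right)}}{22913} - \frac{38107}{d{\left(-102 \right)}} = - \frac{81}{22913} - \frac{38107}{93 - -612} = \left(-81\right) \frac{1}{22913} - \frac{38107}{93 + 612} = - \frac{81}{22913} - \frac{38107}{705} = - \frac{873202796}{16153665}$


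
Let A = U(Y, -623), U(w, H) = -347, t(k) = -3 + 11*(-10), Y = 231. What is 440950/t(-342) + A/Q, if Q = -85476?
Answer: -37690602989/9658788 ≈ -3902.2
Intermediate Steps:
t(k) = -113 (t(k) = -3 - 110 = -113)
A = -347
440950/t(-342) + A/Q = 440950/(-113) - 347/(-85476) = 440950*(-1/113) - 347*(-1/85476) = -440950/113 + 347/85476 = -37690602989/9658788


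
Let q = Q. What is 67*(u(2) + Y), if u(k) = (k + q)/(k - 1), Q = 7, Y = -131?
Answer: -8174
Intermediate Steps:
q = 7
u(k) = (7 + k)/(-1 + k) (u(k) = (k + 7)/(k - 1) = (7 + k)/(-1 + k))
67*(u(2) + Y) = 67*((7 + 2)/(-1 + 2) - 131) = 67*(9/1 - 131) = 67*(1*9 - 131) = 67*(9 - 131) = 67*(-122) = -8174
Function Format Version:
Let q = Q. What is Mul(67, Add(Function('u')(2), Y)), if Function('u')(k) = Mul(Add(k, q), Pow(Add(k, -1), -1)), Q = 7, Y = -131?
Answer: -8174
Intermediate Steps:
q = 7
Function('u')(k) = Mul(Pow(Add(-1, k), -1), Add(7, k)) (Function('u')(k) = Mul(Add(k, 7), Pow(Add(k, -1), -1)) = Mul(Add(7, k), Pow(Add(-1, k), -1)) = Mul(Pow(Add(-1, k), -1), Add(7, k)))
Mul(67, Add(Function('u')(2), Y)) = Mul(67, Add(Mul(Pow(Add(-1, 2), -1), Add(7, 2)), -131)) = Mul(67, Add(Mul(Pow(1, -1), 9), -131)) = Mul(67, Add(Mul(1, 9), -131)) = Mul(67, Add(9, -131)) = Mul(67, -122) = -8174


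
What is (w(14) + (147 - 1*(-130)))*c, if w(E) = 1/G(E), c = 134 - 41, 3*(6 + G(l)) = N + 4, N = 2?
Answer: 102951/4 ≈ 25738.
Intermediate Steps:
G(l) = -4 (G(l) = -6 + (2 + 4)/3 = -6 + (⅓)*6 = -6 + 2 = -4)
c = 93
w(E) = -¼ (w(E) = 1/(-4) = -¼)
(w(14) + (147 - 1*(-130)))*c = (-¼ + (147 - 1*(-130)))*93 = (-¼ + (147 + 130))*93 = (-¼ + 277)*93 = (1107/4)*93 = 102951/4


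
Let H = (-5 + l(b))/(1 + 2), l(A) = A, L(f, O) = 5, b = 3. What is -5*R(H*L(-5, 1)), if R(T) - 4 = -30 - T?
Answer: 340/3 ≈ 113.33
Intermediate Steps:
H = -2/3 (H = (-5 + 3)/(1 + 2) = -2/3 ≈ -0.66667)
R(T) = -26 - T (R(T) = 4 + (-30 - T) = -26 - T)
-5*R(H*L(-5, 1)) = -5*(-26 - (-2)*5/3) = -5*(-26 - 1*(-10/3)) = -5*(-26 + 10/3) = -5*(-68/3) = 340/3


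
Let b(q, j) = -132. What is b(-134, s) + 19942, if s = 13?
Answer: 19810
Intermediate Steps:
b(-134, s) + 19942 = -132 + 19942 = 19810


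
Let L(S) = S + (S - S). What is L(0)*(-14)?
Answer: 0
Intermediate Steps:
L(S) = S (L(S) = S + 0 = S)
L(0)*(-14) = 0*(-14) = 0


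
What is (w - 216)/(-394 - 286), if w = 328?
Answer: -14/85 ≈ -0.16471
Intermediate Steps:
(w - 216)/(-394 - 286) = (328 - 216)/(-394 - 286) = 112/(-680) = 112*(-1/680) = -14/85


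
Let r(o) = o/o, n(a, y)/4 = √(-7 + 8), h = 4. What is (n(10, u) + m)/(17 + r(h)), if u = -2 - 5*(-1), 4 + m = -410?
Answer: -205/9 ≈ -22.778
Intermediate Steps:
m = -414 (m = -4 - 410 = -414)
u = 3 (u = -2 + 5 = 3)
n(a, y) = 4 (n(a, y) = 4*√(-7 + 8) = 4*√1 = 4*1 = 4)
r(o) = 1
(n(10, u) + m)/(17 + r(h)) = (4 - 414)/(17 + 1) = -410/18 = -410*1/18 = -205/9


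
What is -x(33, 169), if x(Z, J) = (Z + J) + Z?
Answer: -235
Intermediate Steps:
x(Z, J) = J + 2*Z (x(Z, J) = (J + Z) + Z = J + 2*Z)
-x(33, 169) = -(169 + 2*33) = -(169 + 66) = -1*235 = -235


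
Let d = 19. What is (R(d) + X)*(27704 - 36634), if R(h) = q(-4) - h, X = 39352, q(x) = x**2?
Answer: -351386570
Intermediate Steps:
R(h) = 16 - h (R(h) = (-4)**2 - h = 16 - h)
(R(d) + X)*(27704 - 36634) = ((16 - 1*19) + 39352)*(27704 - 36634) = ((16 - 19) + 39352)*(-8930) = (-3 + 39352)*(-8930) = 39349*(-8930) = -351386570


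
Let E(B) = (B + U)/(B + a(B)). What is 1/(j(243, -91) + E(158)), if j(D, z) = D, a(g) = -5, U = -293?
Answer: 17/4116 ≈ 0.0041302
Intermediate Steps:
E(B) = (-293 + B)/(-5 + B) (E(B) = (B - 293)/(B - 5) = (-293 + B)/(-5 + B))
1/(j(243, -91) + E(158)) = 1/(243 + (-293 + 158)/(-5 + 158)) = 1/(243 - 135/153) = 1/(243 + (1/153)*(-135)) = 1/(243 - 15/17) = 1/(4116/17) = 17/4116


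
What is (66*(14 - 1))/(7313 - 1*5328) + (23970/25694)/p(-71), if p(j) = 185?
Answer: 412598907/943547915 ≈ 0.43728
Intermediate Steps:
(66*(14 - 1))/(7313 - 1*5328) + (23970/25694)/p(-71) = (66*(14 - 1))/(7313 - 1*5328) + (23970/25694)/185 = (66*13)/(7313 - 5328) + (23970*(1/25694))*(1/185) = 858/1985 + (11985/12847)*(1/185) = 858*(1/1985) + 2397/475339 = 858/1985 + 2397/475339 = 412598907/943547915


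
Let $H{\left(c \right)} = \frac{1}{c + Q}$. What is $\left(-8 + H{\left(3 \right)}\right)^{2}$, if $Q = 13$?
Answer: $\frac{16129}{256} \approx 63.004$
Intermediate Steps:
$H{\left(c \right)} = \frac{1}{13 + c}$ ($H{\left(c \right)} = \frac{1}{c + 13} = \frac{1}{13 + c}$)
$\left(-8 + H{\left(3 \right)}\right)^{2} = \left(-8 + \frac{1}{13 + 3}\right)^{2} = \left(-8 + \frac{1}{16}\right)^{2} = \left(- \frac{127}{16}\right)^{2} = \frac{16129}{256}$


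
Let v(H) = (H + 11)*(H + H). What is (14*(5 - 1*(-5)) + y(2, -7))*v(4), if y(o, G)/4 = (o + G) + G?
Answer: 11040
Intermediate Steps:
v(H) = 2*H*(11 + H) (v(H) = (11 + H)*(2*H) = 2*H*(11 + H))
y(o, G) = 4*o + 8*G (y(o, G) = 4*((o + G) + G) = 4*((G + o) + G) = 4*(o + 2*G) = 4*o + 8*G)
(14*(5 - 1*(-5)) + y(2, -7))*v(4) = (14*(5 - 1*(-5)) + (4*2 + 8*(-7)))*(2*4*(11 + 4)) = (14*(5 + 5) + (8 - 56))*(2*4*15) = (14*10 - 48)*120 = (140 - 48)*120 = 92*120 = 11040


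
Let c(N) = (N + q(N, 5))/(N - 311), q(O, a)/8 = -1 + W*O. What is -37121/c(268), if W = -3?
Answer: -1596203/6172 ≈ -258.62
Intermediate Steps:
q(O, a) = -8 - 24*O (q(O, a) = 8*(-1 - 3*O) = -8 - 24*O)
c(N) = (-8 - 23*N)/(-311 + N) (c(N) = (N + (-8 - 24*N))/(N - 311) = (-8 - 23*N)/(-311 + N))
-37121/c(268) = -37121*(-311 + 268)/(-8 - 23*268) = -37121*(-43/(-8 - 6164)) = -37121/((-1/43*(-6172))) = -37121/6172/43 = -37121*43/6172 = -1596203/6172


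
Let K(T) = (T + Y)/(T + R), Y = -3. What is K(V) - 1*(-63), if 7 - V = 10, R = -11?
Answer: 444/7 ≈ 63.429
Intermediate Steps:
V = -3 (V = 7 - 1*10 = 7 - 10 = -3)
K(T) = (-3 + T)/(-11 + T) (K(T) = (T - 3)/(T - 11) = (-3 + T)/(-11 + T))
K(V) - 1*(-63) = (-3 - 3)/(-11 - 3) - 1*(-63) = -6/(-14) + 63 = -1/14*(-6) + 63 = 3/7 + 63 = 444/7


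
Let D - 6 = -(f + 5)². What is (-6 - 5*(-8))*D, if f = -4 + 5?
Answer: -1020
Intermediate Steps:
f = 1
D = -30 (D = 6 - (1 + 5)² = 6 - 1*6² = 6 - 1*36 = 6 - 36 = -30)
(-6 - 5*(-8))*D = (-6 - 5*(-8))*(-30) = (-6 + 40)*(-30) = 34*(-30) = -1020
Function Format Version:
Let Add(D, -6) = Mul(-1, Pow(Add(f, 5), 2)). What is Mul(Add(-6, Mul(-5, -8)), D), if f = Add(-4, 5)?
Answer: -1020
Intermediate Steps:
f = 1
D = -30 (D = Add(6, Mul(-1, Pow(Add(1, 5), 2))) = Add(6, Mul(-1, Pow(6, 2))) = Add(6, Mul(-1, 36)) = Add(6, -36) = -30)
Mul(Add(-6, Mul(-5, -8)), D) = Mul(Add(-6, Mul(-5, -8)), -30) = Mul(Add(-6, 40), -30) = Mul(34, -30) = -1020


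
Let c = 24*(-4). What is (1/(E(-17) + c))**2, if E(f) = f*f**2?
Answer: 1/25090081 ≈ 3.9856e-8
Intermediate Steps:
c = -96
E(f) = f**3
(1/(E(-17) + c))**2 = (1/((-17)**3 - 96))**2 = (1/(-4913 - 96))**2 = (1/(-5009))**2 = (-1/5009)**2 = 1/25090081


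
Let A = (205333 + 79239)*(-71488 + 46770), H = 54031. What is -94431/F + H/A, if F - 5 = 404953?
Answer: -110709053593279/474749183625128 ≈ -0.23319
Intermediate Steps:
F = 404958 (F = 5 + 404953 = 404958)
A = -7034050696 (A = 284572*(-24718) = -7034050696)
-94431/F + H/A = -94431/404958 + 54031/(-7034050696) = -94431*1/404958 + 54031*(-1/7034050696) = -31477/134986 - 54031/7034050696 = -110709053593279/474749183625128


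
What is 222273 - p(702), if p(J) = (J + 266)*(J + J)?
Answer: -1136799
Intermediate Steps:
p(J) = 2*J*(266 + J) (p(J) = (266 + J)*(2*J) = 2*J*(266 + J))
222273 - p(702) = 222273 - 2*702*(266 + 702) = 222273 - 2*702*968 = 222273 - 1*1359072 = 222273 - 1359072 = -1136799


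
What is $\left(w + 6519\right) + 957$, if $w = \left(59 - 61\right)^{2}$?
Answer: $7480$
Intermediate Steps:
$w = 4$ ($w = \left(-2\right)^{2} = 4$)
$\left(w + 6519\right) + 957 = \left(4 + 6519\right) + 957 = 6523 + 957 = 7480$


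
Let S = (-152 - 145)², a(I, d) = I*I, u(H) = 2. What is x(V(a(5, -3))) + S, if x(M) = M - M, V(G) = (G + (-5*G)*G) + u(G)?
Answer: 88209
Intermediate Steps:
a(I, d) = I²
V(G) = 2 + G - 5*G² (V(G) = (G + (-5*G)*G) + 2 = (G - 5*G²) + 2 = 2 + G - 5*G²)
x(M) = 0
S = 88209 (S = (-297)² = 88209)
x(V(a(5, -3))) + S = 0 + 88209 = 88209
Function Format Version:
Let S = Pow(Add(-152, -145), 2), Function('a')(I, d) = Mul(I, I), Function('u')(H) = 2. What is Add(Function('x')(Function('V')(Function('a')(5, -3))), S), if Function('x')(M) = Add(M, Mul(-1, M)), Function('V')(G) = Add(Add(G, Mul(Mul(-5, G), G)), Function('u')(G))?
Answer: 88209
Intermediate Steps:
Function('a')(I, d) = Pow(I, 2)
Function('V')(G) = Add(2, G, Mul(-5, Pow(G, 2))) (Function('V')(G) = Add(Add(G, Mul(Mul(-5, G), G)), 2) = Add(Add(G, Mul(-5, Pow(G, 2))), 2) = Add(2, G, Mul(-5, Pow(G, 2))))
Function('x')(M) = 0
S = 88209 (S = Pow(-297, 2) = 88209)
Add(Function('x')(Function('V')(Function('a')(5, -3))), S) = Add(0, 88209) = 88209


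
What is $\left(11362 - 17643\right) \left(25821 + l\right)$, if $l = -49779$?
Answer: $150480198$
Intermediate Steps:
$\left(11362 - 17643\right) \left(25821 + l\right) = \left(11362 - 17643\right) \left(25821 - 49779\right) = \left(-6281\right) \left(-23958\right) = 150480198$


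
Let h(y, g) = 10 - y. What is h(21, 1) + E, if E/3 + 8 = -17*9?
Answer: -494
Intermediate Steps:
E = -483 (E = -24 + 3*(-17*9) = -24 + 3*(-153) = -24 - 459 = -483)
h(21, 1) + E = (10 - 1*21) - 483 = (10 - 21) - 483 = -11 - 483 = -494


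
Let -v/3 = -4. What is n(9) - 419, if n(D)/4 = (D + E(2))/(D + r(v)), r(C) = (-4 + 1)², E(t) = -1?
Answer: -3755/9 ≈ -417.22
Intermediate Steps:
v = 12 (v = -3*(-4) = 12)
r(C) = 9 (r(C) = (-3)² = 9)
n(D) = 4*(-1 + D)/(9 + D) (n(D) = 4*((D - 1)/(D + 9)) = 4*((-1 + D)/(9 + D)) = 4*(-1 + D)/(9 + D))
n(9) - 419 = 4*(-1 + 9)/(9 + 9) - 419 = 4*8/18 - 419 = 4*(1/18)*8 - 419 = 16/9 - 419 = -3755/9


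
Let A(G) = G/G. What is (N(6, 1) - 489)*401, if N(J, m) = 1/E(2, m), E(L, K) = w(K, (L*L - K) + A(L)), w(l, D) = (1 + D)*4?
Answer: -3921379/20 ≈ -1.9607e+5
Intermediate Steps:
A(G) = 1
w(l, D) = 4 + 4*D
E(L, K) = 8 - 4*K + 4*L² (E(L, K) = 4 + 4*((L*L - K) + 1) = 4 + 4*((L² - K) + 1) = 4 + 4*(1 + L² - K) = 4 + (4 - 4*K + 4*L²) = 8 - 4*K + 4*L²)
N(J, m) = 1/(24 - 4*m) (N(J, m) = 1/(8 - 4*m + 4*2²) = 1/(8 - 4*m + 4*4) = 1/(8 - 4*m + 16) = 1/(24 - 4*m))
(N(6, 1) - 489)*401 = (1/(4*(6 - 1*1)) - 489)*401 = (1/(4*(6 - 1)) - 489)*401 = ((¼)/5 - 489)*401 = ((¼)*(⅕) - 489)*401 = (1/20 - 489)*401 = -9779/20*401 = -3921379/20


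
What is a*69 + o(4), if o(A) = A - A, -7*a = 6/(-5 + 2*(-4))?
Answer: 414/91 ≈ 4.5495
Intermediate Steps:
a = 6/91 (a = -6/(7*(-5 + 2*(-4))) = -6/(7*(-5 - 8)) = -6/(7*(-13)) = -(-1)*6/91 = -⅐*(-6/13) = 6/91 ≈ 0.065934)
o(A) = 0
a*69 + o(4) = (6/91)*69 + 0 = 414/91 + 0 = 414/91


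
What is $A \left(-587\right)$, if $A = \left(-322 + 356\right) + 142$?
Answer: $-103312$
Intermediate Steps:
$A = 176$ ($A = 34 + 142 = 176$)
$A \left(-587\right) = 176 \left(-587\right) = -103312$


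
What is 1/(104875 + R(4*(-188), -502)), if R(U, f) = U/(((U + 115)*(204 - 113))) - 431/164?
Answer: 9506588/996978556051 ≈ 9.5354e-6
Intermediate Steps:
R(U, f) = -431/164 + U/(10465 + 91*U) (R(U, f) = U/(((115 + U)*91)) - 431*1/164 = U/(10465 + 91*U) - 431/164 = -431/164 + U/(10465 + 91*U))
1/(104875 + R(4*(-188), -502)) = 1/(104875 + (-4510415 - 156228*(-188))/(14924*(115 + 4*(-188)))) = 1/(104875 + (-4510415 - 39057*(-752))/(14924*(115 - 752))) = 1/(104875 + (1/14924)*(-4510415 + 29370864)/(-637)) = 1/(104875 + (1/14924)*(-1/637)*24860449) = 1/(104875 - 24860449/9506588) = 1/(996978556051/9506588) = 9506588/996978556051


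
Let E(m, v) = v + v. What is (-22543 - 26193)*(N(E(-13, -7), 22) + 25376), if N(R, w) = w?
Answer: -1237796928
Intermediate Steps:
E(m, v) = 2*v
(-22543 - 26193)*(N(E(-13, -7), 22) + 25376) = (-22543 - 26193)*(22 + 25376) = -48736*25398 = -1237796928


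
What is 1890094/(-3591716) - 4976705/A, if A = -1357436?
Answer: 3827307334199/1218881150044 ≈ 3.1400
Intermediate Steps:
1890094/(-3591716) - 4976705/A = 1890094/(-3591716) - 4976705/(-1357436) = 1890094*(-1/3591716) - 4976705*(-1/1357436) = -945047/1795858 + 4976705/1357436 = 3827307334199/1218881150044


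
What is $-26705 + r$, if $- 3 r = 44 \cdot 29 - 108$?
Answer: $- \frac{81283}{3} \approx -27094.0$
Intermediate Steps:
$r = - \frac{1168}{3}$ ($r = - \frac{44 \cdot 29 - 108}{3} = - \frac{1276 - 108}{3} = \left(- \frac{1}{3}\right) 1168 = - \frac{1168}{3} \approx -389.33$)
$-26705 + r = -26705 - \frac{1168}{3} = - \frac{81283}{3}$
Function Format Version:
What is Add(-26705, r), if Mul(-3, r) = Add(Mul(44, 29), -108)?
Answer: Rational(-81283, 3) ≈ -27094.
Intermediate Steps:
r = Rational(-1168, 3) (r = Mul(Rational(-1, 3), Add(Mul(44, 29), -108)) = Mul(Rational(-1, 3), Add(1276, -108)) = Mul(Rational(-1, 3), 1168) = Rational(-1168, 3) ≈ -389.33)
Add(-26705, r) = Add(-26705, Rational(-1168, 3)) = Rational(-81283, 3)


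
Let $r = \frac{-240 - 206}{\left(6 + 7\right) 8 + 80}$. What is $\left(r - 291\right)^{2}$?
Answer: $\frac{728730025}{8464} \approx 86098.0$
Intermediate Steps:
$r = - \frac{223}{92}$ ($r = - \frac{446}{13 \cdot 8 + 80} = - \frac{446}{104 + 80} = - \frac{446}{184} = \left(-446\right) \frac{1}{184} = - \frac{223}{92} \approx -2.4239$)
$\left(r - 291\right)^{2} = \left(- \frac{223}{92} - 291\right)^{2} = \left(- \frac{26995}{92}\right)^{2} = \frac{728730025}{8464}$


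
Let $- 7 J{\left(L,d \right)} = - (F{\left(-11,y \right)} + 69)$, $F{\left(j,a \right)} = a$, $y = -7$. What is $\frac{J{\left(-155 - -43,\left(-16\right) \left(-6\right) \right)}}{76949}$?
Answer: $\frac{62}{538643} \approx 0.0001151$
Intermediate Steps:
$J{\left(L,d \right)} = \frac{62}{7}$ ($J{\left(L,d \right)} = - \frac{\left(-1\right) \left(-7 + 69\right)}{7} = - \frac{\left(-1\right) 62}{7} = \left(- \frac{1}{7}\right) \left(-62\right) = \frac{62}{7}$)
$\frac{J{\left(-155 - -43,\left(-16\right) \left(-6\right) \right)}}{76949} = \frac{62}{7 \cdot 76949} = \frac{62}{7} \cdot \frac{1}{76949} = \frac{62}{538643}$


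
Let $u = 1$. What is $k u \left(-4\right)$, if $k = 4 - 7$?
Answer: $12$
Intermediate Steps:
$k = -3$
$k u \left(-4\right) = \left(-3\right) 1 \left(-4\right) = \left(-3\right) \left(-4\right) = 12$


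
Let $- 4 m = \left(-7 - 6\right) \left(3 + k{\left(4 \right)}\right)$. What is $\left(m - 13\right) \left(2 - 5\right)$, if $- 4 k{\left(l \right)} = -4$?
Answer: $0$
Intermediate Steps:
$k{\left(l \right)} = 1$ ($k{\left(l \right)} = \left(- \frac{1}{4}\right) \left(-4\right) = 1$)
$m = 13$ ($m = - \frac{\left(-7 - 6\right) \left(3 + 1\right)}{4} = - \frac{\left(-13\right) 4}{4} = \left(- \frac{1}{4}\right) \left(-52\right) = 13$)
$\left(m - 13\right) \left(2 - 5\right) = \left(13 - 13\right) \left(2 - 5\right) = 0 \left(2 - 5\right) = 0 \left(-3\right) = 0$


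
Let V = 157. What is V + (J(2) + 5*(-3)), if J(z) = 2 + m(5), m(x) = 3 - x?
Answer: 142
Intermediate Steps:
J(z) = 0 (J(z) = 2 + (3 - 1*5) = 2 + (3 - 5) = 2 - 2 = 0)
V + (J(2) + 5*(-3)) = 157 + (0 + 5*(-3)) = 157 + (0 - 15) = 157 - 15 = 142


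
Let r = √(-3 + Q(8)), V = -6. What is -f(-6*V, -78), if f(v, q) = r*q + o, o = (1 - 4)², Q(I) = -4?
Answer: -9 + 78*I*√7 ≈ -9.0 + 206.37*I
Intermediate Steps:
r = I*√7 (r = √(-3 - 4) = √(-7) = I*√7 ≈ 2.6458*I)
o = 9 (o = (-3)² = 9)
f(v, q) = 9 + I*q*√7 (f(v, q) = (I*√7)*q + 9 = I*q*√7 + 9 = 9 + I*q*√7)
-f(-6*V, -78) = -(9 + I*(-78)*√7) = -(9 - 78*I*√7) = -9 + 78*I*√7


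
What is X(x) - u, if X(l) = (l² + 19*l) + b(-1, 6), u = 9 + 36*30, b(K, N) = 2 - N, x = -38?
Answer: -371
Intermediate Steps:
u = 1089 (u = 9 + 1080 = 1089)
X(l) = -4 + l² + 19*l (X(l) = (l² + 19*l) + (2 - 1*6) = (l² + 19*l) + (2 - 6) = (l² + 19*l) - 4 = -4 + l² + 19*l)
X(x) - u = (-4 + (-38)² + 19*(-38)) - 1*1089 = (-4 + 1444 - 722) - 1089 = 718 - 1089 = -371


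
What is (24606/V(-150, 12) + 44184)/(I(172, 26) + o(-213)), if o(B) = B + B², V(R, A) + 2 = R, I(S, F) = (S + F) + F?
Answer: 3345681/3448880 ≈ 0.97008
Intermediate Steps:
I(S, F) = S + 2*F (I(S, F) = (F + S) + F = S + 2*F)
V(R, A) = -2 + R
(24606/V(-150, 12) + 44184)/(I(172, 26) + o(-213)) = (24606/(-2 - 150) + 44184)/((172 + 2*26) - 213*(1 - 213)) = (24606/(-152) + 44184)/((172 + 52) - 213*(-212)) = (24606*(-1/152) + 44184)/(224 + 45156) = (-12303/76 + 44184)/45380 = (3345681/76)*(1/45380) = 3345681/3448880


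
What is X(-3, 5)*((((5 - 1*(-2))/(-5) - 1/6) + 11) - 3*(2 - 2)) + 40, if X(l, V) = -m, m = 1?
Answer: 917/30 ≈ 30.567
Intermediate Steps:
X(l, V) = -1 (X(l, V) = -1*1 = -1)
X(-3, 5)*((((5 - 1*(-2))/(-5) - 1/6) + 11) - 3*(2 - 2)) + 40 = -((((5 - 1*(-2))/(-5) - 1/6) + 11) - 3*(2 - 2)) + 40 = -((((5 + 2)*(-⅕) - 1*⅙) + 11) - 3*0) + 40 = -(((7*(-⅕) - ⅙) + 11) + 0) + 40 = -(((-7/5 - ⅙) + 11) + 0) + 40 = -((-47/30 + 11) + 0) + 40 = -(283/30 + 0) + 40 = -1*283/30 + 40 = -283/30 + 40 = 917/30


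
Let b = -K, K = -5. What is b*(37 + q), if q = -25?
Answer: 60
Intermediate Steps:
b = 5 (b = -1*(-5) = 5)
b*(37 + q) = 5*(37 - 25) = 5*12 = 60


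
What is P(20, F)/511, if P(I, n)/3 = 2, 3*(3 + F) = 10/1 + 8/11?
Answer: 6/511 ≈ 0.011742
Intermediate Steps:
F = 19/33 (F = -3 + (10/1 + 8/11)/3 = -3 + (10*1 + 8*(1/11))/3 = -3 + (10 + 8/11)/3 = -3 + (⅓)*(118/11) = -3 + 118/33 = 19/33 ≈ 0.57576)
P(I, n) = 6 (P(I, n) = 3*2 = 6)
P(20, F)/511 = 6/511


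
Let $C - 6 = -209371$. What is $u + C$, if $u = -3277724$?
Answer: $-3487089$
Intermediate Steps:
$C = -209365$ ($C = 6 - 209371 = -209365$)
$u + C = -3277724 - 209365 = -3487089$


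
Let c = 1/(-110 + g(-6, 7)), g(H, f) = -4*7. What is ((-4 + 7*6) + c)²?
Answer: 27489049/19044 ≈ 1443.4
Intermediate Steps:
g(H, f) = -28
c = -1/138 (c = 1/(-110 - 28) = 1/(-138) = -1/138 ≈ -0.0072464)
((-4 + 7*6) + c)² = ((-4 + 7*6) - 1/138)² = ((-4 + 42) - 1/138)² = (38 - 1/138)² = (5243/138)² = 27489049/19044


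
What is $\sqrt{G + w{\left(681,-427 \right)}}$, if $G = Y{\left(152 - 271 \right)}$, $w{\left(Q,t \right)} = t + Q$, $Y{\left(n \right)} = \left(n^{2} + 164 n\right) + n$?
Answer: $6 i \sqrt{145} \approx 72.25 i$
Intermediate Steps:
$Y{\left(n \right)} = n^{2} + 165 n$
$w{\left(Q,t \right)} = Q + t$
$G = -5474$ ($G = \left(152 - 271\right) \left(165 + \left(152 - 271\right)\right) = - 119 \left(165 - 119\right) = \left(-119\right) 46 = -5474$)
$\sqrt{G + w{\left(681,-427 \right)}} = \sqrt{-5474 + \left(681 - 427\right)} = \sqrt{-5474 + 254} = \sqrt{-5220} = 6 i \sqrt{145}$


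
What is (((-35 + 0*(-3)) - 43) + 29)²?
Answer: 2401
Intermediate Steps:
(((-35 + 0*(-3)) - 43) + 29)² = (((-35 + 0) - 43) + 29)² = ((-35 - 43) + 29)² = (-78 + 29)² = (-49)² = 2401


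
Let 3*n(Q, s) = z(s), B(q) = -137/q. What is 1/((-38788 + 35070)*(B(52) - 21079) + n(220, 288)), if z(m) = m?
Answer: 2/156763227 ≈ 1.2758e-8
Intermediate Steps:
n(Q, s) = s/3
1/((-38788 + 35070)*(B(52) - 21079) + n(220, 288)) = 1/((-38788 + 35070)*(-137/52 - 21079) + (1/3)*288) = 1/(-3718*(-137*1/52 - 21079) + 96) = 1/(-3718*(-137/52 - 21079) + 96) = 1/(-3718*(-1096245/52) + 96) = 1/(156763035/2 + 96) = 1/(156763227/2) = 2/156763227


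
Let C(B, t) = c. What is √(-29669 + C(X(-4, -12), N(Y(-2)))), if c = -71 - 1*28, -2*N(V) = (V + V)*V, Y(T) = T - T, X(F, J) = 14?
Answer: 122*I*√2 ≈ 172.53*I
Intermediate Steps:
Y(T) = 0
N(V) = -V² (N(V) = -(V + V)*V/2 = -2*V*V/2 = -V²)
c = -99 (c = -71 - 28 = -99)
C(B, t) = -99
√(-29669 + C(X(-4, -12), N(Y(-2)))) = √(-29669 - 99) = √(-29768) = 122*I*√2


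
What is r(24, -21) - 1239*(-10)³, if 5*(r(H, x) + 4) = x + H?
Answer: 6194983/5 ≈ 1.2390e+6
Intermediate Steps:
r(H, x) = -4 + H/5 + x/5 (r(H, x) = -4 + (x + H)/5 = -4 + (H + x)/5 = -4 + (H/5 + x/5) = -4 + H/5 + x/5)
r(24, -21) - 1239*(-10)³ = (-4 + (⅕)*24 + (⅕)*(-21)) - 1239*(-10)³ = (-4 + 24/5 - 21/5) - 1239*(-1000) = -17/5 + 1239000 = 6194983/5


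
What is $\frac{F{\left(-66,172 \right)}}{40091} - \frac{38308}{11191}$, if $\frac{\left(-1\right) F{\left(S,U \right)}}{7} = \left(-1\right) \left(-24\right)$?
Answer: $- \frac{1537686116}{448658381} \approx -3.4273$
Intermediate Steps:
$F{\left(S,U \right)} = -168$ ($F{\left(S,U \right)} = - 7 \left(\left(-1\right) \left(-24\right)\right) = \left(-7\right) 24 = -168$)
$\frac{F{\left(-66,172 \right)}}{40091} - \frac{38308}{11191} = - \frac{168}{40091} - \frac{38308}{11191} = - \frac{1537686116}{448658381}$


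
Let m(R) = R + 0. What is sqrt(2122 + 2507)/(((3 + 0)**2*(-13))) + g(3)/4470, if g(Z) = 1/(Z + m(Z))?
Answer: 1/26820 - sqrt(4629)/117 ≈ -0.58147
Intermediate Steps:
m(R) = R
g(Z) = 1/(2*Z) (g(Z) = 1/(Z + Z) = 1/(2*Z))
sqrt(2122 + 2507)/(((3 + 0)**2*(-13))) + g(3)/4470 = sqrt(2122 + 2507)/(((3 + 0)**2*(-13))) + ((1/2)/3)/4470 = sqrt(4629)/((3**2*(-13))) + ((1/2)*(1/3))*(1/4470) = sqrt(4629)/((9*(-13))) + (1/6)*(1/4470) = sqrt(4629)/(-117) + 1/26820 = sqrt(4629)*(-1/117) + 1/26820 = -sqrt(4629)/117 + 1/26820 = 1/26820 - sqrt(4629)/117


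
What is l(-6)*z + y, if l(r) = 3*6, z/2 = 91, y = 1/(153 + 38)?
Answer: 625717/191 ≈ 3276.0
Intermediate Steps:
y = 1/191 ≈ 0.0052356
z = 182 (z = 2*91 = 182)
l(r) = 18
l(-6)*z + y = 18*182 + 1/191 = 3276 + 1/191 = 625717/191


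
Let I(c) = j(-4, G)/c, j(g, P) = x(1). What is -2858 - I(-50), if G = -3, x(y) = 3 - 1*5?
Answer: -71451/25 ≈ -2858.0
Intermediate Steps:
x(y) = -2 (x(y) = 3 - 5 = -2)
j(g, P) = -2
I(c) = -2/c
-2858 - I(-50) = -2858 - (-2)/(-50) = -2858 - (-2)*(-1)/50 = -2858 - 1*1/25 = -2858 - 1/25 = -71451/25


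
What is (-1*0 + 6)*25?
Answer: 150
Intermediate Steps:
(-1*0 + 6)*25 = (0 + 6)*25 = 6*25 = 150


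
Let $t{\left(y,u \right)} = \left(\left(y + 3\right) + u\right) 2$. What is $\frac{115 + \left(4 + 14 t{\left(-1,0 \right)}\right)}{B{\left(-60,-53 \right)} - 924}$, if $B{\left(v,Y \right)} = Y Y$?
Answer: $\frac{35}{377} \approx 0.092838$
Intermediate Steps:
$B{\left(v,Y \right)} = Y^{2}$
$t{\left(y,u \right)} = 6 + 2 u + 2 y$ ($t{\left(y,u \right)} = \left(\left(3 + y\right) + u\right) 2 = \left(3 + u + y\right) 2 = 6 + 2 u + 2 y$)
$\frac{115 + \left(4 + 14 t{\left(-1,0 \right)}\right)}{B{\left(-60,-53 \right)} - 924} = \frac{115 + \left(4 + 14 \left(6 + 2 \cdot 0 + 2 \left(-1\right)\right)\right)}{\left(-53\right)^{2} - 924} = \frac{115 + \left(4 + 14 \left(6 + 0 - 2\right)\right)}{2809 - 924} = \frac{115 + \left(4 + 14 \cdot 4\right)}{1885} = \left(115 + \left(4 + 56\right)\right) \frac{1}{1885} = \left(115 + 60\right) \frac{1}{1885} = 175 \cdot \frac{1}{1885} = \frac{35}{377}$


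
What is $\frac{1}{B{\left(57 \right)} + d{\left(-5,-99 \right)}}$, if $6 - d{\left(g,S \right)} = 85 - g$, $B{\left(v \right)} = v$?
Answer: $- \frac{1}{27} \approx -0.037037$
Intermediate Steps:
$d{\left(g,S \right)} = -79 + g$ ($d{\left(g,S \right)} = 6 - \left(85 - g\right) = 6 + \left(-85 + g\right) = -79 + g$)
$\frac{1}{B{\left(57 \right)} + d{\left(-5,-99 \right)}} = \frac{1}{57 - 84} = \frac{1}{-27} = - \frac{1}{27}$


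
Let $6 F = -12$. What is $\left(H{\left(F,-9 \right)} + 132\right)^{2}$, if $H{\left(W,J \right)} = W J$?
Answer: $22500$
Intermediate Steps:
$F = -2$ ($F = \frac{1}{6} \left(-12\right) = -2$)
$H{\left(W,J \right)} = J W$
$\left(H{\left(F,-9 \right)} + 132\right)^{2} = \left(\left(-9\right) \left(-2\right) + 132\right)^{2} = \left(18 + 132\right)^{2} = 150^{2} = 22500$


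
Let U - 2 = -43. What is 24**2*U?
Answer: -23616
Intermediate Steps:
U = -41 (U = 2 - 43 = -41)
24**2*U = 24**2*(-41) = 576*(-41) = -23616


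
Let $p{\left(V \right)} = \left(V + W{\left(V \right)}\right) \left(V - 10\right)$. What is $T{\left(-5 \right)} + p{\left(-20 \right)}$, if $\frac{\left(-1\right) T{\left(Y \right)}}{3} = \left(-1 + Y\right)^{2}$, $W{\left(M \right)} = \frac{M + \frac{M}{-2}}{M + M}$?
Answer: $\frac{969}{2} \approx 484.5$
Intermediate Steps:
$W{\left(M \right)} = \frac{1}{4}$ ($W{\left(M \right)} = \frac{M + M \left(- \frac{1}{2}\right)}{2 M} = \left(M - \frac{M}{2}\right) \frac{1}{2 M} = \frac{M}{2} \frac{1}{2 M} = \frac{1}{4}$)
$p{\left(V \right)} = \left(-10 + V\right) \left(\frac{1}{4} + V\right)$ ($p{\left(V \right)} = \left(V + \frac{1}{4}\right) \left(V - 10\right) = \left(\frac{1}{4} + V\right) \left(-10 + V\right) = \left(-10 + V\right) \left(\frac{1}{4} + V\right)$)
$T{\left(Y \right)} = - 3 \left(-1 + Y\right)^{2}$
$T{\left(-5 \right)} + p{\left(-20 \right)} = - 3 \left(-1 - 5\right)^{2} - \left(- \frac{385}{2} - 400\right) = - 3 \left(-6\right)^{2} + \left(- \frac{5}{2} + 400 + 195\right) = \left(-3\right) 36 + \frac{1185}{2} = -108 + \frac{1185}{2} = \frac{969}{2}$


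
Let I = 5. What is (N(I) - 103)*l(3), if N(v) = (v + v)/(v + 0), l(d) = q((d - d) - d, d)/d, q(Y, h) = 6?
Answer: -202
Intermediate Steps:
l(d) = 6/d
N(v) = 2 (N(v) = (2*v)/v = 2)
(N(I) - 103)*l(3) = (2 - 103)*(6/3) = -606/3 = -101*2 = -202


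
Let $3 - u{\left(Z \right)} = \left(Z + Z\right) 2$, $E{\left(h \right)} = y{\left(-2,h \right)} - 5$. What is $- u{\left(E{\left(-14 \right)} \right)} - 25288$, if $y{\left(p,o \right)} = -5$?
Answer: $-25331$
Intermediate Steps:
$E{\left(h \right)} = -10$ ($E{\left(h \right)} = -5 - 5 = -10$)
$u{\left(Z \right)} = 3 - 4 Z$ ($u{\left(Z \right)} = 3 - \left(Z + Z\right) 2 = 3 - 2 Z 2 = 3 - 4 Z$)
$- u{\left(E{\left(-14 \right)} \right)} - 25288 = - (3 - -40) - 25288 = - (3 + 40) - 25288 = \left(-1\right) 43 - 25288 = -43 - 25288 = -25331$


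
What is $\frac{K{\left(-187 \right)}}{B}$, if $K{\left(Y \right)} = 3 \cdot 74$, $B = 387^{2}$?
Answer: $\frac{74}{49923} \approx 0.0014823$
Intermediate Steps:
$B = 149769$
$K{\left(Y \right)} = 222$
$\frac{K{\left(-187 \right)}}{B} = \frac{222}{149769} = 222 \cdot \frac{1}{149769} = \frac{74}{49923}$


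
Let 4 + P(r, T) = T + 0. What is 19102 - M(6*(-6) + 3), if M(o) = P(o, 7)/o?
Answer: 210123/11 ≈ 19102.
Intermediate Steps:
P(r, T) = -4 + T (P(r, T) = -4 + (T + 0) = -4 + T)
M(o) = 3/o (M(o) = (-4 + 7)/o = 3/o)
19102 - M(6*(-6) + 3) = 19102 - 3/(6*(-6) + 3) = 19102 - 3/(-36 + 3) = 19102 - 3/(-33) = 19102 - 3*(-1)/33 = 19102 - 1*(-1/11) = 19102 + 1/11 = 210123/11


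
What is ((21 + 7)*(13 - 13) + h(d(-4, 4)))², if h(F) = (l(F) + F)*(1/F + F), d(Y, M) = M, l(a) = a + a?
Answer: 2601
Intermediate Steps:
l(a) = 2*a
h(F) = 3*F*(F + 1/F) (h(F) = (2*F + F)*(1/F + F) = (3*F)*(1/F + F) = (3*F)*(F + 1/F) = 3*F*(F + 1/F))
((21 + 7)*(13 - 13) + h(d(-4, 4)))² = ((21 + 7)*(13 - 13) + (3 + 3*4²))² = (28*0 + (3 + 3*16))² = (0 + (3 + 48))² = (0 + 51)² = 51² = 2601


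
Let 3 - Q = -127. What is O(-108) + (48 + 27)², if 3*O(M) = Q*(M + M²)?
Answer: 506385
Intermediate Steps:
Q = 130 (Q = 3 - 1*(-127) = 3 + 127 = 130)
O(M) = 130*M/3 + 130*M²/3 (O(M) = (130*(M + M²))/3 = (130*M + 130*M²)/3 = 130*M/3 + 130*M²/3)
O(-108) + (48 + 27)² = (130/3)*(-108)*(1 - 108) + (48 + 27)² = (130/3)*(-108)*(-107) + 75² = 500760 + 5625 = 506385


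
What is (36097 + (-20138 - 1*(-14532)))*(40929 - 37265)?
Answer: 111719024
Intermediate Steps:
(36097 + (-20138 - 1*(-14532)))*(40929 - 37265) = (36097 + (-20138 + 14532))*3664 = (36097 - 5606)*3664 = 30491*3664 = 111719024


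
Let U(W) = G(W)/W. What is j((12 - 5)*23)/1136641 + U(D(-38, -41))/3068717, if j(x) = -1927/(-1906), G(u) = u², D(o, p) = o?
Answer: -76411216689/6648184340591882 ≈ -1.1494e-5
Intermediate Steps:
U(W) = W (U(W) = W²/W = W)
j(x) = 1927/1906 (j(x) = -1927*(-1/1906) = 1927/1906)
j((12 - 5)*23)/1136641 + U(D(-38, -41))/3068717 = (1927/1906)/1136641 - 38/3068717 = (1927/1906)*(1/1136641) - 38*1/3068717 = 1927/2166437746 - 38/3068717 = -76411216689/6648184340591882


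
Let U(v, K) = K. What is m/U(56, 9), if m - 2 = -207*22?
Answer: -4552/9 ≈ -505.78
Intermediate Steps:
m = -4552 (m = 2 - 207*22 = 2 - 4554 = -4552)
m/U(56, 9) = -4552/9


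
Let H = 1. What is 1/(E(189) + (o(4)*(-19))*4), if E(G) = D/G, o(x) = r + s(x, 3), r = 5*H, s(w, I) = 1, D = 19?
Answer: -189/86165 ≈ -0.0021935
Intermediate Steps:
r = 5 (r = 5*1 = 5)
o(x) = 6 (o(x) = 5 + 1 = 6)
E(G) = 19/G
1/(E(189) + (o(4)*(-19))*4) = 1/(19/189 + (6*(-19))*4) = 1/(19*(1/189) - 114*4) = 1/(19/189 - 456) = 1/(-86165/189) = -189/86165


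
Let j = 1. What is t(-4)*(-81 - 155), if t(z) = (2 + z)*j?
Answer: 472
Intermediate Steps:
t(z) = 2 + z (t(z) = (2 + z)*1 = 2 + z)
t(-4)*(-81 - 155) = (2 - 4)*(-81 - 155) = -2*(-236) = 472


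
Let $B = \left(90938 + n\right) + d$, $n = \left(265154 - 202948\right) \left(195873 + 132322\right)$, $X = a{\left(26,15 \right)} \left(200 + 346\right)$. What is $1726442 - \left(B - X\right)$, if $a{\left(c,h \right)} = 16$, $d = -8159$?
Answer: $-20414045771$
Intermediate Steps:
$X = 8736$ ($X = 16 \left(200 + 346\right) = 16 \cdot 546 = 8736$)
$n = 20415698170$ ($n = 62206 \cdot 328195 = 20415698170$)
$B = 20415780949$ ($B = \left(90938 + 20415698170\right) - 8159 = 20415789108 - 8159 = 20415780949$)
$1726442 - \left(B - X\right) = 1726442 - \left(20415780949 - 8736\right) = 1726442 - 20415772213 = -20414045771$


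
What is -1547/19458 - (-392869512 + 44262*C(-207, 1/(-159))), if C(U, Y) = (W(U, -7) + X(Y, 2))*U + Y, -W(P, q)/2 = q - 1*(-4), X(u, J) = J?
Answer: 480746589768557/1031274 ≈ 4.6617e+8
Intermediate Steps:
W(P, q) = -8 - 2*q (W(P, q) = -2*(q - 1*(-4)) = -2*(q + 4) = -2*(4 + q) = -8 - 2*q)
C(U, Y) = Y + 8*U (C(U, Y) = ((-8 - 2*(-7)) + 2)*U + Y = ((-8 + 14) + 2)*U + Y = (6 + 2)*U + Y = 8*U + Y = Y + 8*U)
-1547/19458 - (-392869512 + 44262*C(-207, 1/(-159))) = -1547/19458 - 44262/(1/((1/(-159) + 8*(-207)) - 8876)) = -1547*1/19458 - 44262/(1/((-1/159 - 1656) - 8876)) = -1547/19458 - 44262/(1/(-263305/159 - 8876)) = -1547/19458 - 44262/(1/(-1674589/159)) = -1547/19458 - 44262/(-159/1674589) = -1547/19458 - 44262*(-1674589/159) = -1547/19458 + 24706886106/53 = 480746589768557/1031274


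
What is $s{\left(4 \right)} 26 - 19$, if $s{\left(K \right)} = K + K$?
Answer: $189$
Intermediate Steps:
$s{\left(K \right)} = 2 K$
$s{\left(4 \right)} 26 - 19 = 2 \cdot 4 \cdot 26 - 19 = 8 \cdot 26 - 19 = 208 - 19 = 189$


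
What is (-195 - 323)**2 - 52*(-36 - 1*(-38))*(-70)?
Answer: 275604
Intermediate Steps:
(-195 - 323)**2 - 52*(-36 - 1*(-38))*(-70) = (-518)**2 - 52*(-36 + 38)*(-70) = 268324 - 52*2*(-70) = 268324 - 104*(-70) = 268324 + 7280 = 275604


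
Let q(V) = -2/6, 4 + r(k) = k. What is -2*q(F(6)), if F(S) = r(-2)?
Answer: 2/3 ≈ 0.66667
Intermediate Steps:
r(k) = -4 + k
F(S) = -6 (F(S) = -4 - 2 = -6)
q(V) = -1/3 (q(V) = -2*1/6 = -1/3)
-2*q(F(6)) = -2*(-1/3) = 2/3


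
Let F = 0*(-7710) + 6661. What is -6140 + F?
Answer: 521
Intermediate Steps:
F = 6661 (F = 0 + 6661 = 6661)
-6140 + F = -6140 + 6661 = 521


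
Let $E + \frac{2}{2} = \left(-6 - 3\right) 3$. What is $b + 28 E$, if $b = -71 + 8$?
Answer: $-847$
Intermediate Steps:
$b = -63$
$E = -28$ ($E = -1 + \left(-6 - 3\right) 3 = -1 - 27 = -28$)
$b + 28 E = -63 + 28 \left(-28\right) = -63 - 784 = -847$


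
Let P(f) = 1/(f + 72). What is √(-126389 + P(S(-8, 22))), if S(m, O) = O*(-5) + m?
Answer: I*√267439170/46 ≈ 355.51*I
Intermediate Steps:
S(m, O) = m - 5*O (S(m, O) = -5*O + m = m - 5*O)
P(f) = 1/(72 + f)
√(-126389 + P(S(-8, 22))) = √(-126389 + 1/(72 + (-8 - 5*22))) = √(-126389 + 1/(72 + (-8 - 110))) = √(-126389 + 1/(72 - 118)) = √(-126389 + 1/(-46)) = √(-126389 - 1/46) = √(-5813895/46) = I*√267439170/46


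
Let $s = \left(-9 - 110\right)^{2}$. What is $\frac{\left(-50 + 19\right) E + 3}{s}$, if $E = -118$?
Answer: $\frac{523}{2023} \approx 0.25853$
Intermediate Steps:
$s = 14161$ ($s = \left(-119\right)^{2} = 14161$)
$\frac{\left(-50 + 19\right) E + 3}{s} = \frac{\left(-50 + 19\right) \left(-118\right) + 3}{14161} = \left(\left(-31\right) \left(-118\right) + 3\right) \frac{1}{14161} = \left(3658 + 3\right) \frac{1}{14161} = 3661 \cdot \frac{1}{14161} = \frac{523}{2023}$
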